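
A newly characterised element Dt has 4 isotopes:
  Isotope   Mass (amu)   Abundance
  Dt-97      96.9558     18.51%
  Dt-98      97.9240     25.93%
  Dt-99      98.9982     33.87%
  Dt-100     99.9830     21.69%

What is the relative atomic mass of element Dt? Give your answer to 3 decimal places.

Weight each isotope mass by its fractional abundance: 0.1851 × 96.9558 + 0.2593 × 97.9240 + 0.3387 × 98.9982 + 0.2169 × 99.9830
= 17.94652 + 25.39169 + 33.53069 + 21.68631 = 98.55521 amu

98.555 amu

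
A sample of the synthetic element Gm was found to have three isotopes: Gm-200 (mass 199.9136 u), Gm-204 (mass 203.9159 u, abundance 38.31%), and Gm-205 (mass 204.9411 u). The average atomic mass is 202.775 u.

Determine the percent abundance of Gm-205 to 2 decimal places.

Let x and y be the fractions of Gm-200 and Gm-205. Then x + y = 1 − 0.3831 = 0.6169 and 199.9136x + 204.9411y = 202.775 − 0.3831×203.9159 = 124.65481871.
Substituting: 199.9136x + 204.9411(0.6169 − x) = 124.65481871
(199.9136 − 204.9411)x = -1.77334588  ⇒  x = 0.35273, y = 0.26417
Gm-200: 35.27%, Gm-205: 26.42%.

26.42%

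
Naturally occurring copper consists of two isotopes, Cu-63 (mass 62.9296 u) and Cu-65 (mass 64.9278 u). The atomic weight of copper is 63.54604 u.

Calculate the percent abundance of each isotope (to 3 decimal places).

With x = fraction of Cu-63 (so Cu-65 is 1 − x):
62.9296·x + 64.9278·(1 − x) = 63.54604
(62.9296 − 64.9278)·x = 63.54604 − 64.9278
x = -1.38176 / -1.9982 = 0.69150 → 69.150% Cu-63, 30.850% Cu-65.

Cu-63: 69.150%, Cu-65: 30.850%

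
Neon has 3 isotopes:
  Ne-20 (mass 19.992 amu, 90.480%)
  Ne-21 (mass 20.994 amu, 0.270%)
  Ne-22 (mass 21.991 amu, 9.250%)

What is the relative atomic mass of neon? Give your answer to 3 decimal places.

The abundance-weighted mean is 0.90480 × 19.992 + 0.00270 × 20.994 + 0.09250 × 21.991
= 18.0888 + 0.0567 + 2.0342 = 20.1797 amu

20.180 amu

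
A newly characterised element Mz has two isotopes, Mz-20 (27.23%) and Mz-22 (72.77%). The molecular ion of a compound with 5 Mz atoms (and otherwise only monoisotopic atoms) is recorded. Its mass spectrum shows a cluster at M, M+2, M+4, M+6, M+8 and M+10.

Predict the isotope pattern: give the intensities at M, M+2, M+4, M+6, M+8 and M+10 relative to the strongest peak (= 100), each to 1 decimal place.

Expanding (0.2723 + 0.7277)^5:
P(M) = 0.2723^5 = 0.001497
P(M+2) = 5 × 0.2723^4 × 0.7277^1 = 0.020004
P(M+4) = 10 × 0.2723^3 × 0.7277^2 = 0.106917
P(M+6) = 10 × 0.2723^2 × 0.7277^3 = 0.285728
P(M+8) = 5 × 0.2723^1 × 0.7277^4 = 0.381792
P(M+10) = 0.7277^5 = 0.204062
The M+8 peak is largest (0.381792); scaling to 100 gives 0.4 : 5.2 : 28.0 : 74.8 : 100.0 : 53.4.

0.4 : 5.2 : 28.0 : 74.8 : 100.0 : 53.4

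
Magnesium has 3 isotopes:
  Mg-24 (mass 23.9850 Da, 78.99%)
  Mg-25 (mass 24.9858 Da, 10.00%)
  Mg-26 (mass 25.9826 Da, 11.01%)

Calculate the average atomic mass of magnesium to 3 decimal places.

24.305 Da

Ar = Σ fᵢ·mᵢ = 0.7899 × 23.9850 + 0.1000 × 24.9858 + 0.1101 × 25.9826
= 18.94575 + 2.49858 + 2.86068 = 24.30501 Da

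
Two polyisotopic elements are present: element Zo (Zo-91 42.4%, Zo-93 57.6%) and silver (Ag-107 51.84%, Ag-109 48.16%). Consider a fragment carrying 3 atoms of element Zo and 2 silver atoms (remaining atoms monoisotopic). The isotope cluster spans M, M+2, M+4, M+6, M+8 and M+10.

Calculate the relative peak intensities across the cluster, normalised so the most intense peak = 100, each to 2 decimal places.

6.13 : 36.38 : 85.66 : 100.00 : 57.85 : 13.27

Element Zo pattern (n=3): 0.07622502 : 0.31065293 : 0.42201907 : 0.19110298
Silver pattern (n=2): 0.26873856 : 0.49932288 : 0.23193856
Convolve the two distributions (both contribute in 2-u steps):
  M: 0.07622502×0.26873856 = 0.020485
  M+2: 0.07622502×0.49932288 + 0.31065293×0.26873856 = 0.121545
  M+4: 0.07622502×0.23193856 + 0.31065293×0.49932288 + 0.42201907×0.26873856 = 0.286208
  M+6: 0.31065293×0.23193856 + 0.42201907×0.49932288 + 0.19110298×0.26873856 = 0.334133
  M+8: 0.42201907×0.23193856 + 0.19110298×0.49932288 = 0.193305
  M+10: 0.19110298×0.23193856 = 0.044324
Scale to base peak (0.334133) = 100: 6.13 : 36.38 : 85.66 : 100.00 : 57.85 : 13.27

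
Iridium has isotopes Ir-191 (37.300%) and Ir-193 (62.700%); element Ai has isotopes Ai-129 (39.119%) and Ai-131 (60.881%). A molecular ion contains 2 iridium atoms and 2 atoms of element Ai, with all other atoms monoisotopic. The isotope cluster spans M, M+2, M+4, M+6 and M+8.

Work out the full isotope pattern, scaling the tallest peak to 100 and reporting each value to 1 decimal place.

5.9 : 38.2 : 92.8 : 100.0 : 40.4

Iridium pattern (n=2): 0.139129 : 0.467742 : 0.393129
Element Ai pattern (n=2): 0.15302962 : 0.47632077 : 0.37064962
Convolve the two distributions (both contribute in 2-u steps):
  M: 0.139129×0.15302962 = 0.021291
  M+2: 0.139129×0.47632077 + 0.467742×0.15302962 = 0.137848
  M+4: 0.139129×0.37064962 + 0.467742×0.47632077 + 0.393129×0.15302962 = 0.334524
  M+6: 0.467742×0.37064962 + 0.393129×0.47632077 = 0.360624
  M+8: 0.393129×0.37064962 = 0.145713
Scale to base peak (0.360624) = 100: 5.9 : 38.2 : 92.8 : 100.0 : 40.4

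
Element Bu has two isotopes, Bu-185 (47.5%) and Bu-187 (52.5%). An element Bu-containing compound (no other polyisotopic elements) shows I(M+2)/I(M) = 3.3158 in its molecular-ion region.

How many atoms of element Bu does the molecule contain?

The M+2/M ratio from n Bu atoms is n · q/p = n · 0.525/0.475.
n = 3.3158 × 0.475/0.525 = 3.00 ≈ 3

3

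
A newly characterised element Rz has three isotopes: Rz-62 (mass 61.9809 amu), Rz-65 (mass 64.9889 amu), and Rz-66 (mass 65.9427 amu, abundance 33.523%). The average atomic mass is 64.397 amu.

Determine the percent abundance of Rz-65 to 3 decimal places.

36.170%

The remaining 66.477% is split between Rz-62 (fraction x) and Rz-65 (fraction 0.66477 − x).
Substituting: 61.9809x + 64.9889(0.66477 − x) = 42.291028679
(61.9809 − 64.9889)x = -0.911642374  ⇒  x = 0.30307, y = 0.36170
Rz-62: 30.307%, Rz-65: 36.170%.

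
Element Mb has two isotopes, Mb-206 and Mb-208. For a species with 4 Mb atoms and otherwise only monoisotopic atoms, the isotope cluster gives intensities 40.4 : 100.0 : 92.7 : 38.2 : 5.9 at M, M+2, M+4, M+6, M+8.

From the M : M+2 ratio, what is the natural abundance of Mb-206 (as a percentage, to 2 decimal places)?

61.77%

Write p for the Mb-206 fraction. I(M+2)/I(M) = [C(4,1)·p^3·(1−p)] / p^4 = 4·(1−p)/p = 100.0/40.4 = 2.4752
(1−p)/p = 2.4752/4 = 0.6188  ⇒  p = 1/(1 + 0.6188) = 0.6177
Mb-206: 61.77%, Mb-208: 38.23%.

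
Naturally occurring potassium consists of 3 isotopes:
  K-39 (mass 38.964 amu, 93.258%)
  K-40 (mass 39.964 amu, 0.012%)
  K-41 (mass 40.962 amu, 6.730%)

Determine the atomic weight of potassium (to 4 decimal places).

39.0986 amu

The abundance-weighted mean is 0.93258 × 38.964 + 0.00012 × 39.964 + 0.06730 × 40.962
= 36.33705 + 0.00480 + 2.75674 = 39.09859 amu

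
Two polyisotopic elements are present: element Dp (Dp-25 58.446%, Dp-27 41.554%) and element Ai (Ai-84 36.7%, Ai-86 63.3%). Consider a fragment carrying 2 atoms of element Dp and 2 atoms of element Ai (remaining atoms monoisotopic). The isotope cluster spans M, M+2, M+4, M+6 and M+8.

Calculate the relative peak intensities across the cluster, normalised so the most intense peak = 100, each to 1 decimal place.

Element Dp pattern (n=2): 0.34159349 : 0.48573302 : 0.17267349
Element Ai pattern (n=2): 0.134689 : 0.464622 : 0.400689
Convolve the two distributions (both contribute in 2-u steps):
  M: 0.34159349×0.134689 = 0.046009
  M+2: 0.34159349×0.464622 + 0.48573302×0.134689 = 0.224135
  M+4: 0.34159349×0.400689 + 0.48573302×0.464622 + 0.17267349×0.134689 = 0.385812
  M+6: 0.48573302×0.400689 + 0.17267349×0.464622 = 0.274856
  M+8: 0.17267349×0.400689 = 0.069188
Scale to base peak (0.385812) = 100: 11.9 : 58.1 : 100.0 : 71.2 : 17.9

11.9 : 58.1 : 100.0 : 71.2 : 17.9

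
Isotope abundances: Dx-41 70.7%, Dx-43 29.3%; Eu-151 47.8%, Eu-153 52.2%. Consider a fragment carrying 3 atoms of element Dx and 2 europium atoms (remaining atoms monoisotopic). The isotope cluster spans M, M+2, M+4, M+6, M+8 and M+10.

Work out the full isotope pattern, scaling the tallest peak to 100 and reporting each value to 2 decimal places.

Element Dx pattern (n=3): 0.35339324 : 0.43936727 : 0.18208573 : 0.02515376
Europium pattern (n=2): 0.228484 : 0.499032 : 0.272484
Convolve the two distributions (both contribute in 2-u steps):
  M: 0.35339324×0.228484 = 0.080745
  M+2: 0.35339324×0.499032 + 0.43936727×0.228484 = 0.276743
  M+4: 0.35339324×0.272484 + 0.43936727×0.499032 + 0.18208573×0.228484 = 0.357156
  M+6: 0.43936727×0.272484 + 0.18208573×0.499032 + 0.02515376×0.228484 = 0.216334
  M+8: 0.18208573×0.272484 + 0.02515376×0.499032 = 0.062168
  M+10: 0.02515376×0.272484 = 0.006854
Scale to base peak (0.357156) = 100: 22.61 : 77.49 : 100.00 : 60.57 : 17.41 : 1.92

22.61 : 77.49 : 100.00 : 60.57 : 17.41 : 1.92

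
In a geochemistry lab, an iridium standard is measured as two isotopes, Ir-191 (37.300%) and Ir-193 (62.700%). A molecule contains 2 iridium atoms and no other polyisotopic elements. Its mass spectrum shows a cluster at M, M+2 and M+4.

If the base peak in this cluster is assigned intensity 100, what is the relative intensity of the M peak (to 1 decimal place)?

29.7

Binomial terms of (0.37300 + 0.62700)^2: M 0.1391, M+2 0.4677, M+4 0.3931 → M+2 is the base peak.
P(M+2) = C(2,1) × 0.37300^1 × 0.62700^1 = 2 × 0.3730 × 0.6270 = 0.467742 (base)
P(M) = C(2,0) × 0.37300^2 × 0.62700^0 = 1 × 0.139129 × 1.0000 = 0.139129
Relative intensity = 0.139129 / 0.467742 × 100 = 29.7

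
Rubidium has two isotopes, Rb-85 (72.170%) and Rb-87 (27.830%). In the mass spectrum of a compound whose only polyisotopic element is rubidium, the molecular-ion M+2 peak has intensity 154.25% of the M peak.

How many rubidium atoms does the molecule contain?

For n independent Rb atoms, I(M+2)/I(M) = n · (abundance Rb-87) / (abundance Rb-85) = n · 0.27830/0.72170.
n = 1.5425 × 0.72170/0.27830 = 4.00 ≈ 4

4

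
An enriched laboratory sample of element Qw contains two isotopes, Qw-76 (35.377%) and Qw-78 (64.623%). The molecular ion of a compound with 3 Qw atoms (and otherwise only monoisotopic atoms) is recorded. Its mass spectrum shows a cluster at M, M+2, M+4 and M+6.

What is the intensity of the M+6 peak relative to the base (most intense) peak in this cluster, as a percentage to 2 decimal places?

(0.35377 + 0.64623)^3 gives M 0.0443, M+2 0.2426, M+4 0.4432, M+6 0.2699; the largest is M+4.
P(M+4) = C(3,2) × 0.35377^1 × 0.64623^2 = 3 × 0.35377 × 0.41761321 = 0.443217 (base)
P(M+6) = C(3,3) × 0.35377^0 × 0.64623^3 = 1 × 1.0000 × 0.26987419 = 0.269874
Relative intensity = 0.269874 / 0.443217 × 100 = 60.89

60.89%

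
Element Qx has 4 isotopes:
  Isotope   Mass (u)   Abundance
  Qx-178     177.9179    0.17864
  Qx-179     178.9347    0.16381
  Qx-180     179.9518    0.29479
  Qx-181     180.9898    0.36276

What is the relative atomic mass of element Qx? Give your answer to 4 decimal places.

Average mass = Σ (abundance × isotope mass) = 0.17864 × 177.9179 + 0.16381 × 178.9347 + 0.29479 × 179.9518 + 0.36276 × 180.9898
= 31.78325 + 29.31129 + 53.04799 + 65.65586 = 179.79839 u

179.7984 u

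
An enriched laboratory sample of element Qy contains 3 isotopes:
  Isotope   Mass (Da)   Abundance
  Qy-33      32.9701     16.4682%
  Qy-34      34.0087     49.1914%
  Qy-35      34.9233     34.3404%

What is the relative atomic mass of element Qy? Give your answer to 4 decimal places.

34.1517 Da

Weight each isotope mass by its fractional abundance: 0.164682 × 32.9701 + 0.491914 × 34.0087 + 0.343404 × 34.9233
= 5.42958 + 16.72936 + 11.99280 = 34.15174 Da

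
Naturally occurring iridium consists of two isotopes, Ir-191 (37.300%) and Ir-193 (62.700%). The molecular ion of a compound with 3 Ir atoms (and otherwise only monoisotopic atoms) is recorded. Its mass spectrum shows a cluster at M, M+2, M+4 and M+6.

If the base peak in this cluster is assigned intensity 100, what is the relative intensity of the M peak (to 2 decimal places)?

Term probabilities: M 0.0519, M+2 0.2617, M+4 0.4399, M+6 0.2465. Base peak = M+4.
P(M+4) = C(3,2) × 0.37300^1 × 0.62700^2 = 3 × 0.3730 × 0.393129 = 0.439911 (base)
P(M) = C(3,0) × 0.37300^3 × 0.62700^0 = 1 × 0.05189512 × 1.0000 = 0.051895
Relative intensity = 0.051895 / 0.439911 × 100 = 11.80

11.80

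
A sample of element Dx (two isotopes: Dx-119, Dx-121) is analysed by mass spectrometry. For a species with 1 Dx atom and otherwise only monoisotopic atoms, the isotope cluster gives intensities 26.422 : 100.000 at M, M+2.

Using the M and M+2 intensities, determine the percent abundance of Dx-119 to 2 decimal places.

If p is the fraction of Dx that is Dx-119, then I(M+2)/I(M) = [C(1,1)·p^0·(1−p)] / p^1 = 1·(1−p)/p = 100.000/26.422 = 3.7847
(1−p)/p = 3.7847/1 = 3.7847  ⇒  p = 1/(1 + 3.7847) = 0.2090
Dx-119: 20.90%, Dx-121: 79.10%.

20.90%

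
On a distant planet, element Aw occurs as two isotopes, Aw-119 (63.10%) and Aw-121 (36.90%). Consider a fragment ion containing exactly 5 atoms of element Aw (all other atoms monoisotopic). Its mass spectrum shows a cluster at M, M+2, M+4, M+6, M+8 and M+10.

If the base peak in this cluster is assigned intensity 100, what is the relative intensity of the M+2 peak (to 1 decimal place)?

85.5

Term probabilities: M 0.1000, M+2 0.2925, M+4 0.3421, M+6 0.2000, M+8 0.0585, M+10 0.0068. Base peak = M+4.
P(M+4) = C(5,2) × 0.6310^3 × 0.3690^2 = 10 × 0.25123959 × 0.136161 = 0.342090 (base)
P(M+2) = C(5,1) × 0.6310^4 × 0.3690^1 = 5 × 0.15853218 × 0.3690 = 0.292492
Relative intensity = 0.292492 / 0.342090 × 100 = 85.5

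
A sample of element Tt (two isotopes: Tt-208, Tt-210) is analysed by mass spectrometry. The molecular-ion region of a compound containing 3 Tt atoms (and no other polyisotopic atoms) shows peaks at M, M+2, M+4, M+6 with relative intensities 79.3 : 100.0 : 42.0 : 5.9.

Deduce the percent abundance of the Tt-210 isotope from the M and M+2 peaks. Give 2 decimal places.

29.59%

Write p for the Tt-208 fraction. I(M+2)/I(M) = [C(3,1)·p^2·(1−p)] / p^3 = 3·(1−p)/p = 100.0/79.3 = 1.2610
(1−p)/p = 1.2610/3 = 0.4203  ⇒  p = 1/(1 + 0.4203) = 0.7041
Tt-208: 70.41%, Tt-210: 29.59%.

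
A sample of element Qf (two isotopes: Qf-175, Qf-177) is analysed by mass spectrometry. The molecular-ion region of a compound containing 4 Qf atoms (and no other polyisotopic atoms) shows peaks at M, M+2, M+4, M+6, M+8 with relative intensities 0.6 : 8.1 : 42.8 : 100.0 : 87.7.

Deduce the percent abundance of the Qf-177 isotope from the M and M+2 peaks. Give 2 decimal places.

Let p = fractional abundance of Qf-175. I(M+2)/I(M) = [C(4,1)·p^3·(1−p)] / p^4 = 4·(1−p)/p = 8.1/0.6 = 13.5000
(1−p)/p = 13.5000/4 = 3.3750  ⇒  p = 1/(1 + 3.3750) = 0.2286
Qf-175: 22.86%, Qf-177: 77.14%.

77.14%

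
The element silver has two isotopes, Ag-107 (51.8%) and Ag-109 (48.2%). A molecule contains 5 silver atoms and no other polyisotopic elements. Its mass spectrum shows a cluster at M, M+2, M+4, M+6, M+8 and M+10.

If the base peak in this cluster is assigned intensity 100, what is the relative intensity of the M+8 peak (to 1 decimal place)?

Binomial terms of (0.518 + 0.482)^5: M 0.0373, M+2 0.1735, M+4 0.3229, M+6 0.3005, M+8 0.1398, M+10 0.0260 → M+4 is the base peak.
P(M+4) = C(5,2) × 0.518^3 × 0.482^2 = 10 × 0.13899183 × 0.232324 = 0.322911 (base)
P(M+8) = C(5,4) × 0.518^1 × 0.482^4 = 5 × 0.5180 × 0.05397444 = 0.139794
Relative intensity = 0.139794 / 0.322911 × 100 = 43.3

43.3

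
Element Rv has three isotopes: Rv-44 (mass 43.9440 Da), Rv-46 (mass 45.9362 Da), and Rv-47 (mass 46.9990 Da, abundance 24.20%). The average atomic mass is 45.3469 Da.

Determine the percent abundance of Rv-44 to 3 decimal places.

The remaining 75.80% is split between Rv-44 (fraction x) and Rv-46 (fraction 0.7580 − x).
Substituting: 43.9440x + 45.9362(0.7580 − x) = 33.973142
(43.9440 − 45.9362)x = -0.8464976  ⇒  x = 0.42491, y = 0.33309
Rv-44: 42.491%, Rv-46: 33.309%.

42.491%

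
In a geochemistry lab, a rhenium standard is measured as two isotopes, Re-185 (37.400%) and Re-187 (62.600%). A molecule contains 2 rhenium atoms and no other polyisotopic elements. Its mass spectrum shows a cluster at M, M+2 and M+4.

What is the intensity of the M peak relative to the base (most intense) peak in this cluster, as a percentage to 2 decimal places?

29.87%

(0.37400 + 0.62600)^2 gives M 0.1399, M+2 0.4682, M+4 0.3919; the largest is M+2.
P(M+2) = C(2,1) × 0.37400^1 × 0.62600^1 = 2 × 0.3740 × 0.6260 = 0.468248 (base)
P(M) = C(2,0) × 0.37400^2 × 0.62600^0 = 1 × 0.139876 × 1.0000 = 0.139876
Relative intensity = 0.139876 / 0.468248 × 100 = 29.87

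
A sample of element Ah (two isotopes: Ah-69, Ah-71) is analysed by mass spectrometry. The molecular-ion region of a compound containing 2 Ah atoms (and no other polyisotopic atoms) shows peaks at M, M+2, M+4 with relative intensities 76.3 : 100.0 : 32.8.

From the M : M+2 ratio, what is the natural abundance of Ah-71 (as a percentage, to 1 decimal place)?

39.6%

Write p for the Ah-69 fraction. I(M+2)/I(M) = [C(2,1)·p^1·(1−p)] / p^2 = 2·(1−p)/p = 100.0/76.3 = 1.3106
(1−p)/p = 1.3106/2 = 0.6553  ⇒  p = 1/(1 + 0.6553) = 0.6041
Ah-69: 60.4%, Ah-71: 39.6%.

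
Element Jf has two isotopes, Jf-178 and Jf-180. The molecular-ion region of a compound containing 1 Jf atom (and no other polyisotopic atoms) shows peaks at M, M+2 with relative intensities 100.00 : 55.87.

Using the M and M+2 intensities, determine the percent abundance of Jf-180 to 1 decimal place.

If p is the fraction of Jf that is Jf-178, then I(M+2)/I(M) = [C(1,1)·p^0·(1−p)] / p^1 = 1·(1−p)/p = 55.87/100.00 = 0.5587
(1−p)/p = 0.5587/1 = 0.5587  ⇒  p = 1/(1 + 0.5587) = 0.6416
Jf-178: 64.2%, Jf-180: 35.8%.

35.8%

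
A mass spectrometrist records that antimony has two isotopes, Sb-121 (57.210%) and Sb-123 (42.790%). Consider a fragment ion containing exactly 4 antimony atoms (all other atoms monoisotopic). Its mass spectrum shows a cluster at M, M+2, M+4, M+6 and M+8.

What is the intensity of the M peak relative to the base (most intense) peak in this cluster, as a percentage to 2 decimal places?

29.79%

(0.57210 + 0.42790)^4 gives M 0.1071, M+2 0.3205, M+4 0.3596, M+6 0.1793, M+8 0.0335; the largest is M+4.
P(M+4) = C(4,2) × 0.57210^2 × 0.42790^2 = 6 × 0.32729841 × 0.18309841 = 0.359567 (base)
P(M) = C(4,0) × 0.57210^4 × 0.42790^0 = 1 × 0.10712425 × 1.0000 = 0.107124
Relative intensity = 0.107124 / 0.359567 × 100 = 29.79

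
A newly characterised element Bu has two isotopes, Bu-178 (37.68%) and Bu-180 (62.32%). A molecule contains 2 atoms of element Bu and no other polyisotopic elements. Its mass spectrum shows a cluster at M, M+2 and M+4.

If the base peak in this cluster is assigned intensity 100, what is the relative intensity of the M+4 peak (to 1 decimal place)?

Term probabilities: M 0.1420, M+2 0.4696, M+4 0.3884. Base peak = M+2.
P(M+2) = C(2,1) × 0.3768^1 × 0.6232^1 = 2 × 0.3768 × 0.6232 = 0.469644 (base)
P(M+4) = C(2,2) × 0.3768^0 × 0.6232^2 = 1 × 1.0000 × 0.38837824 = 0.388378
Relative intensity = 0.388378 / 0.469644 × 100 = 82.7

82.7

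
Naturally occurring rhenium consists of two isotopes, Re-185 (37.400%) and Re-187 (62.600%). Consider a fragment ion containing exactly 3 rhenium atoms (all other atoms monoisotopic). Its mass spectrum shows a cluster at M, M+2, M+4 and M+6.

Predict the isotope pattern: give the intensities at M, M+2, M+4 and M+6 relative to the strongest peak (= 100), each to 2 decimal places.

Each Re atom is independently Re-185 (p = 0.37400) or Re-187 (q = 0.62600); the cluster is the binomial expansion (p + q)^3.
P(M) = 0.37400^3 = 0.052314
P(M+2) = 3 × 0.37400^2 × 0.62600^1 = 0.262687
P(M+4) = 3 × 0.37400^1 × 0.62600^2 = 0.439685
P(M+6) = 0.62600^3 = 0.245314
The M+4 peak is largest (0.439685); scaling to 100 gives 11.90 : 59.74 : 100.00 : 55.79.

11.90 : 59.74 : 100.00 : 55.79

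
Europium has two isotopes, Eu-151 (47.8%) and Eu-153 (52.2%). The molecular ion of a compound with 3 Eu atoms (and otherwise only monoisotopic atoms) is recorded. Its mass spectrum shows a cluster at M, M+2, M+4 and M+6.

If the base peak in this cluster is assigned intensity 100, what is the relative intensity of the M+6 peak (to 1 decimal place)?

36.4

Binomial terms of (0.478 + 0.522)^3: M 0.1092, M+2 0.3578, M+4 0.3907, M+6 0.1422 → M+4 is the base peak.
P(M+4) = C(3,2) × 0.478^1 × 0.522^2 = 3 × 0.4780 × 0.272484 = 0.390742 (base)
P(M+6) = C(3,3) × 0.478^0 × 0.522^3 = 1 × 1.0000 × 0.14223665 = 0.142237
Relative intensity = 0.142237 / 0.390742 × 100 = 36.4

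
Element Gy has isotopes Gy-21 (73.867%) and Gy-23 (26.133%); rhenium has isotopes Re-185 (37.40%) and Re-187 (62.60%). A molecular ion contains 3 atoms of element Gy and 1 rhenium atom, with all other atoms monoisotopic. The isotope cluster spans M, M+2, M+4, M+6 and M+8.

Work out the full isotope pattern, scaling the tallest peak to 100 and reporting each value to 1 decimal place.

Element Gy pattern (n=3): 0.403043 : 0.4277711 : 0.15133879 : 0.01784711
Rhenium pattern (n=1): 0.3740 : 0.6260
Convolve the two distributions (both contribute in 2-u steps):
  M: 0.403043×0.3740 = 0.150738
  M+2: 0.403043×0.6260 + 0.4277711×0.3740 = 0.412291
  M+4: 0.4277711×0.6260 + 0.15133879×0.3740 = 0.324385
  M+6: 0.15133879×0.6260 + 0.01784711×0.3740 = 0.101413
  M+8: 0.01784711×0.6260 = 0.011172
Scale to base peak (0.412291) = 100: 36.6 : 100.0 : 78.7 : 24.6 : 2.7

36.6 : 100.0 : 78.7 : 24.6 : 2.7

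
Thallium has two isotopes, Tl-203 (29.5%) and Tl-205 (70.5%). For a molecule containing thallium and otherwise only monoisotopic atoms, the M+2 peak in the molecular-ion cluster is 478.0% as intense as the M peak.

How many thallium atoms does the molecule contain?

2

For n independent Tl atoms, I(M+2)/I(M) = n · (abundance Tl-205) / (abundance Tl-203) = n · 0.705/0.295.
n = 4.780 × 0.295/0.705 = 2.00 ≈ 2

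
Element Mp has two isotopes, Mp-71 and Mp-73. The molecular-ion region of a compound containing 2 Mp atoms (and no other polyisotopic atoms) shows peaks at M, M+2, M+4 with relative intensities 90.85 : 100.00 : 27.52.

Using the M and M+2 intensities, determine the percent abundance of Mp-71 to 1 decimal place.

Let p = fractional abundance of Mp-71. I(M+2)/I(M) = [C(2,1)·p^1·(1−p)] / p^2 = 2·(1−p)/p = 100.00/90.85 = 1.1007
(1−p)/p = 1.1007/2 = 0.5504  ⇒  p = 1/(1 + 0.5504) = 0.6450
Mp-71: 64.5%, Mp-73: 35.5%.

64.5%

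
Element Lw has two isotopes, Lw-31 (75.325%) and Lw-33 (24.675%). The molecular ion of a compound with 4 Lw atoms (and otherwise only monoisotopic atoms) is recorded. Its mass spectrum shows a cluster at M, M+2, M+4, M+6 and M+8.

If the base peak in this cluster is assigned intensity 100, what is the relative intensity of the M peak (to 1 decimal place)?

Term probabilities: M 0.3219, M+2 0.4218, M+4 0.2073, M+6 0.0453, M+8 0.0037. Base peak = M+2.
P(M+2) = C(4,1) × 0.75325^3 × 0.24675^1 = 4 × 0.42738317 × 0.24675 = 0.421827 (base)
P(M) = C(4,0) × 0.75325^4 × 0.24675^0 = 1 × 0.32192638 × 1.0000 = 0.321926
Relative intensity = 0.321926 / 0.421827 × 100 = 76.3

76.3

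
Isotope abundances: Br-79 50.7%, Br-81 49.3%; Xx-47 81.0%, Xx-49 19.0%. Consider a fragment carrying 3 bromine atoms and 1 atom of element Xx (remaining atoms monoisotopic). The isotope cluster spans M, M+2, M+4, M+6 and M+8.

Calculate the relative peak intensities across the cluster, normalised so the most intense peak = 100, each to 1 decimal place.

28.4 : 89.5 : 100.0 : 45.0 : 6.1

Bromine pattern (n=3): 0.13032384 : 0.38017547 : 0.36967753 : 0.11982316
Element Xx pattern (n=1): 0.8100 : 0.1900
Convolve the two distributions (both contribute in 2-u steps):
  M: 0.13032384×0.8100 = 0.105562
  M+2: 0.13032384×0.1900 + 0.38017547×0.8100 = 0.332704
  M+4: 0.38017547×0.1900 + 0.36967753×0.8100 = 0.371672
  M+6: 0.36967753×0.1900 + 0.11982316×0.8100 = 0.167295
  M+8: 0.11982316×0.1900 = 0.022766
Scale to base peak (0.371672) = 100: 28.4 : 89.5 : 100.0 : 45.0 : 6.1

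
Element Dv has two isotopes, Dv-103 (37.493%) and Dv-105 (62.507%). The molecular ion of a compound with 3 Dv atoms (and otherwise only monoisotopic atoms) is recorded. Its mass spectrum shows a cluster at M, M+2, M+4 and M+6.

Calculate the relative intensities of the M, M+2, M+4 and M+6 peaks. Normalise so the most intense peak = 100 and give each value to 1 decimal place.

12.0 : 60.0 : 100.0 : 55.6

Expanding (0.37493 + 0.62507)^3:
P(M) = 0.37493^3 = 0.052705
P(M+2) = 3 × 0.37493^2 × 0.62507^1 = 0.263603
P(M+4) = 3 × 0.37493^1 × 0.62507^2 = 0.439470
P(M+6) = 0.62507^3 = 0.244223
The M+4 peak is largest (0.439470); scaling to 100 gives 12.0 : 60.0 : 100.0 : 55.6.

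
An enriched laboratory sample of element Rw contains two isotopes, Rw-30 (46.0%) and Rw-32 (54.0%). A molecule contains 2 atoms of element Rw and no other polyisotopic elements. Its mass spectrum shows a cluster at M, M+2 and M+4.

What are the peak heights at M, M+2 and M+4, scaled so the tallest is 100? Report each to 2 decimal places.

42.59 : 100.00 : 58.70

Each Rw atom is independently Rw-30 (p = 0.460) or Rw-32 (q = 0.540); the cluster is the binomial expansion (p + q)^2.
P(M) = 0.460^2 = 0.211600
P(M+2) = 2 × 0.460^1 × 0.540^1 = 0.496800
P(M+4) = 0.540^2 = 0.291600
The M+2 peak is largest (0.496800); scaling to 100 gives 42.59 : 100.00 : 58.70.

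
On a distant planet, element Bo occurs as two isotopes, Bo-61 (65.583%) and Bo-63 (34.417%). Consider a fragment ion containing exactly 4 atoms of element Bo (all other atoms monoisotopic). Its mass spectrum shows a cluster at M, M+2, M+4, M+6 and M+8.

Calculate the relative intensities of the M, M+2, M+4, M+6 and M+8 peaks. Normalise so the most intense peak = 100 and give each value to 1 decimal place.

47.6 : 100.0 : 78.7 : 27.5 : 3.6

Expanding (0.65583 + 0.34417)^4:
P(M) = 0.65583^4 = 0.184997
P(M+2) = 4 × 0.65583^3 × 0.34417^1 = 0.388335
P(M+4) = 6 × 0.65583^2 × 0.34417^2 = 0.305689
P(M+6) = 4 × 0.65583^1 × 0.34417^3 = 0.106947
P(M+8) = 0.34417^4 = 0.014031
The M+2 peak is largest (0.388335); scaling to 100 gives 47.6 : 100.0 : 78.7 : 27.5 : 3.6.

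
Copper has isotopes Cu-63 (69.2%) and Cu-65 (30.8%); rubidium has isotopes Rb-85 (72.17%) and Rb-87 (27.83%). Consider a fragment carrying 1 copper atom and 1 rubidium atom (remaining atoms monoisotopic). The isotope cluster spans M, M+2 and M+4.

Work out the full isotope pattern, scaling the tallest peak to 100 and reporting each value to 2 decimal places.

100.00 : 83.07 : 17.16

Copper pattern (n=1): 0.6920 : 0.3080
Rubidium pattern (n=1): 0.7217 : 0.2783
Convolve the two distributions (both contribute in 2-u steps):
  M: 0.6920×0.7217 = 0.499416
  M+2: 0.6920×0.2783 + 0.3080×0.7217 = 0.414867
  M+4: 0.3080×0.2783 = 0.085716
Scale to base peak (0.499416) = 100: 100.00 : 83.07 : 17.16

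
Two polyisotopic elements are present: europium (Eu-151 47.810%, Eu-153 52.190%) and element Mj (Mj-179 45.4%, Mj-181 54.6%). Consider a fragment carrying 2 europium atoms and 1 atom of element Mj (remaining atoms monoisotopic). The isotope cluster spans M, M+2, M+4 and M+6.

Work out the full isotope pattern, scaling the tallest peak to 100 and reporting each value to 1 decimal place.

Europium pattern (n=2): 0.22857961 : 0.49904078 : 0.27237961
Element Mj pattern (n=1): 0.4540 : 0.5460
Convolve the two distributions (both contribute in 2-u steps):
  M: 0.22857961×0.4540 = 0.103775
  M+2: 0.22857961×0.5460 + 0.49904078×0.4540 = 0.351369
  M+4: 0.49904078×0.5460 + 0.27237961×0.4540 = 0.396137
  M+6: 0.27237961×0.5460 = 0.148719
Scale to base peak (0.396137) = 100: 26.2 : 88.7 : 100.0 : 37.5

26.2 : 88.7 : 100.0 : 37.5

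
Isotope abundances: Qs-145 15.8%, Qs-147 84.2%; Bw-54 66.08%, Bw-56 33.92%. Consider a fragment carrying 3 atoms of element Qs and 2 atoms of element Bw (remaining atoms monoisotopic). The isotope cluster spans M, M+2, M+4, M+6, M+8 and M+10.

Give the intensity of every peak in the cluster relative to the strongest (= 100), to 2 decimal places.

Element Qs pattern (n=3): 0.00394431 : 0.06305906 : 0.33604894 : 0.59694769
Element Bw pattern (n=2): 0.43665664 : 0.44828672 : 0.11505664
Convolve the two distributions (both contribute in 2-u steps):
  M: 0.00394431×0.43665664 = 0.001722
  M+2: 0.00394431×0.44828672 + 0.06305906×0.43665664 = 0.029303
  M+4: 0.00394431×0.11505664 + 0.06305906×0.44828672 + 0.33604894×0.43665664 = 0.175460
  M+6: 0.06305906×0.11505664 + 0.33604894×0.44828672 + 0.59694769×0.43665664 = 0.418563
  M+8: 0.33604894×0.11505664 + 0.59694769×0.44828672 = 0.306268
  M+10: 0.59694769×0.11505664 = 0.068683
Scale to base peak (0.418563) = 100: 0.41 : 7.00 : 41.92 : 100.00 : 73.17 : 16.41

0.41 : 7.00 : 41.92 : 100.00 : 73.17 : 16.41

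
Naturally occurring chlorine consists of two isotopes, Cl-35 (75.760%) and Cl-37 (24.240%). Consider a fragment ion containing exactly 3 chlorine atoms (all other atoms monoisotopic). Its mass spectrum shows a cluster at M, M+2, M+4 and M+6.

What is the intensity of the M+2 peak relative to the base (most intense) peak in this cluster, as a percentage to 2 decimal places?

95.99%

Term probabilities: M 0.4348, M+2 0.4174, M+4 0.1335, M+6 0.0142. Base peak = M.
P(M) = C(3,0) × 0.75760^3 × 0.24240^0 = 1 × 0.4348304 × 1.0000 = 0.434830 (base)
P(M+2) = C(3,1) × 0.75760^2 × 0.24240^1 = 3 × 0.57395776 × 0.2424 = 0.417382
Relative intensity = 0.417382 / 0.434830 × 100 = 95.99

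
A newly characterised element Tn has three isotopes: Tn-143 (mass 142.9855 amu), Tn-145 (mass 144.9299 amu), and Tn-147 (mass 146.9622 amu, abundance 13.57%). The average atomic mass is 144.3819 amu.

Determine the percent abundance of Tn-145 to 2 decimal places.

Let x and y be the fractions of Tn-143 and Tn-145. Then x + y = 1 − 0.1357 = 0.8643 and 142.9855x + 144.9299y = 144.3819 − 0.1357×146.9622 = 124.43912946.
Substituting: 142.9855x + 144.9299(0.8643 − x) = 124.43912946
(142.9855 − 144.9299)x = -0.82378311  ⇒  x = 0.42367, y = 0.44063
Tn-143: 42.37%, Tn-145: 44.06%.

44.06%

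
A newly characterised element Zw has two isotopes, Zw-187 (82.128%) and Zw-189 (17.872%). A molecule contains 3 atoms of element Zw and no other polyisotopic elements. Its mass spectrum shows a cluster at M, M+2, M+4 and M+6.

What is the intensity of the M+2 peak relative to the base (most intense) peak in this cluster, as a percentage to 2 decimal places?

65.28%

Binomial terms of (0.82128 + 0.17872)^3: M 0.5540, M+2 0.3616, M+4 0.0787, M+6 0.0057 → M is the base peak.
P(M) = C(3,0) × 0.82128^3 × 0.17872^0 = 1 × 0.55395405 × 1.0000 = 0.553954 (base)
P(M+2) = C(3,1) × 0.82128^2 × 0.17872^1 = 3 × 0.67450084 × 0.17872 = 0.361640
Relative intensity = 0.361640 / 0.553954 × 100 = 65.28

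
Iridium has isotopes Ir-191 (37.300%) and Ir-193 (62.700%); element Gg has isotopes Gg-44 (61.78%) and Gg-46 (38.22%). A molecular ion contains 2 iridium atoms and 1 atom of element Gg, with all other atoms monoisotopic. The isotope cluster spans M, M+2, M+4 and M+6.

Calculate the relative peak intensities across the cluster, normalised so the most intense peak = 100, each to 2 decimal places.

20.39 : 81.15 : 100.00 : 35.64

Iridium pattern (n=2): 0.139129 : 0.467742 : 0.393129
Element Gg pattern (n=1): 0.6178 : 0.3822
Convolve the two distributions (both contribute in 2-u steps):
  M: 0.139129×0.6178 = 0.085954
  M+2: 0.139129×0.3822 + 0.467742×0.6178 = 0.342146
  M+4: 0.467742×0.3822 + 0.393129×0.6178 = 0.421646
  M+6: 0.393129×0.3822 = 0.150254
Scale to base peak (0.421646) = 100: 20.39 : 81.15 : 100.00 : 35.64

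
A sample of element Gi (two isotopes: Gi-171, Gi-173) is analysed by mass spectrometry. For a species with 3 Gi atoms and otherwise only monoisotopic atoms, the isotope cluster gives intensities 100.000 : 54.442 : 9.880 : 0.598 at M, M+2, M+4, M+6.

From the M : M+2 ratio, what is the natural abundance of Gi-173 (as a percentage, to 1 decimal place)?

Let p = fractional abundance of Gi-171. I(M+2)/I(M) = [C(3,1)·p^2·(1−p)] / p^3 = 3·(1−p)/p = 54.442/100.000 = 0.5444
(1−p)/p = 0.5444/3 = 0.1815  ⇒  p = 1/(1 + 0.1815) = 0.8464
Gi-171: 84.6%, Gi-173: 15.4%.

15.4%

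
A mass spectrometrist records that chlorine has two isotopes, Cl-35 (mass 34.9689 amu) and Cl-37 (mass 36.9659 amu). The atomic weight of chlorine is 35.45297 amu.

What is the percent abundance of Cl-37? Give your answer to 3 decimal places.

24.240%

Writing the weighted mean with unknown fraction x of Cl-35:
34.9689·x + 36.9659·(1 − x) = 35.45297
(34.9689 − 36.9659)·x = 35.45297 − 36.9659
x = -1.51293 / -1.9970 = 0.75760 → 75.760% Cl-35, 24.240% Cl-37.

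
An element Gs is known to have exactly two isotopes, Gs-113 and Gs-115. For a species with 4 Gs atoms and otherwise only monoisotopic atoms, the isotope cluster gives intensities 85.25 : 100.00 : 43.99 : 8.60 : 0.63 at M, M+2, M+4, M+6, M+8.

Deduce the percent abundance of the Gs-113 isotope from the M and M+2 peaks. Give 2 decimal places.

77.32%

If p is the fraction of Gs that is Gs-113, then I(M+2)/I(M) = [C(4,1)·p^3·(1−p)] / p^4 = 4·(1−p)/p = 100.00/85.25 = 1.1730
(1−p)/p = 1.1730/4 = 0.2933  ⇒  p = 1/(1 + 0.2933) = 0.7732
Gs-113: 77.32%, Gs-115: 22.68%.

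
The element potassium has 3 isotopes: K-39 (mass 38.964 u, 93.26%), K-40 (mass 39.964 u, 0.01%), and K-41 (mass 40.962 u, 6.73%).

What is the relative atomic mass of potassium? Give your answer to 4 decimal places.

39.0986 u

Ar = Σ fᵢ·mᵢ = 0.9326 × 38.964 + 0.0001 × 39.964 + 0.0673 × 40.962
= 36.33783 + 0.00400 + 2.75674 = 39.09857 u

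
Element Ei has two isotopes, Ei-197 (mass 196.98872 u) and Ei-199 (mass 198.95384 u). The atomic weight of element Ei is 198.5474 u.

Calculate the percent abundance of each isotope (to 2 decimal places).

With x = fraction of Ei-197 (so Ei-199 is 1 − x):
196.98872·x + 198.95384·(1 − x) = 198.5474
(196.98872 − 198.95384)·x = 198.5474 − 198.95384
x = -0.40644 / -1.96512 = 0.20683 → 20.68% Ei-197, 79.32% Ei-199.

Ei-197: 20.68%, Ei-199: 79.32%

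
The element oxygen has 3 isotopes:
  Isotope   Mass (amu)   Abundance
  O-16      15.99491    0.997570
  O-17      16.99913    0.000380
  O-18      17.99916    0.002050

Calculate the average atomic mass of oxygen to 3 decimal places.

The abundance-weighted mean is 0.997570 × 15.99491 + 0.000380 × 16.99913 + 0.002050 × 17.99916
= 15.956042 + 0.006460 + 0.036898 = 15.999400 amu

15.999 amu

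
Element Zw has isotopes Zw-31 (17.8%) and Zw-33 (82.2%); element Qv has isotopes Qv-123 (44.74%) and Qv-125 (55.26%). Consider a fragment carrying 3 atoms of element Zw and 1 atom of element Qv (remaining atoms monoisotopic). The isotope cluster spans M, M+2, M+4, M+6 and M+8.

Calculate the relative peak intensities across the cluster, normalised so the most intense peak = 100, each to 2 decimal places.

0.56 : 8.50 : 45.68 : 100.00 : 68.53

Element Zw pattern (n=3): 0.00563975 : 0.07813274 : 0.36081526 : 0.55541225
Element Qv pattern (n=1): 0.4474 : 0.5526
Convolve the two distributions (both contribute in 2-u steps):
  M: 0.00563975×0.4474 = 0.002523
  M+2: 0.00563975×0.5526 + 0.07813274×0.4474 = 0.038073
  M+4: 0.07813274×0.5526 + 0.36081526×0.4474 = 0.204605
  M+6: 0.36081526×0.5526 + 0.55541225×0.4474 = 0.447878
  M+8: 0.55541225×0.5526 = 0.306921
Scale to base peak (0.447878) = 100: 0.56 : 8.50 : 45.68 : 100.00 : 68.53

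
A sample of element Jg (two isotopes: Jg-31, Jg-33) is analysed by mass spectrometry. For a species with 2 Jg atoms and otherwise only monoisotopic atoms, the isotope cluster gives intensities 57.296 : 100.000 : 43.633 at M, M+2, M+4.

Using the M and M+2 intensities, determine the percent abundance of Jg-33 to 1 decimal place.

Let p = fractional abundance of Jg-31. I(M+2)/I(M) = [C(2,1)·p^1·(1−p)] / p^2 = 2·(1−p)/p = 100.000/57.296 = 1.7453
(1−p)/p = 1.7453/2 = 0.8727  ⇒  p = 1/(1 + 0.8727) = 0.5340
Jg-31: 53.4%, Jg-33: 46.6%.

46.6%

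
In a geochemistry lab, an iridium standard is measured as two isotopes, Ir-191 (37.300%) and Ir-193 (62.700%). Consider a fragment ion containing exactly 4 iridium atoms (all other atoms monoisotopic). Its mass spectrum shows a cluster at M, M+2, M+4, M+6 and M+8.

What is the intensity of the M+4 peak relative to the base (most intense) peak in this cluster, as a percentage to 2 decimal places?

89.23%

Binomial terms of (0.37300 + 0.62700)^4: M 0.0194, M+2 0.1302, M+4 0.3282, M+6 0.3678, M+8 0.1546 → M+6 is the base peak.
P(M+6) = C(4,3) × 0.37300^1 × 0.62700^3 = 4 × 0.3730 × 0.24649188 = 0.367766 (base)
P(M+4) = C(4,2) × 0.37300^2 × 0.62700^2 = 6 × 0.139129 × 0.393129 = 0.328174
Relative intensity = 0.328174 / 0.367766 × 100 = 89.23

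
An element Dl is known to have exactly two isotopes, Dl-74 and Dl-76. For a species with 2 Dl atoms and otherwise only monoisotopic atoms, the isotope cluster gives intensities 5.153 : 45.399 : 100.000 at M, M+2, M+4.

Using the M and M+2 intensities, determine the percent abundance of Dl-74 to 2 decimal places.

Write p for the Dl-74 fraction. I(M+2)/I(M) = [C(2,1)·p^1·(1−p)] / p^2 = 2·(1−p)/p = 45.399/5.153 = 8.8102
(1−p)/p = 8.8102/2 = 4.4051  ⇒  p = 1/(1 + 4.4051) = 0.1850
Dl-74: 18.50%, Dl-76: 81.50%.

18.50%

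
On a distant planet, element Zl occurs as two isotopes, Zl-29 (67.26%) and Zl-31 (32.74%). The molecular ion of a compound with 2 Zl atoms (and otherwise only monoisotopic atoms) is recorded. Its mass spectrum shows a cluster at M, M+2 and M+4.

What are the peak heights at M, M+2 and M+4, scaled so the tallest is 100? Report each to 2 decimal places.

Expanding (0.6726 + 0.3274)^2:
P(M) = 0.6726^2 = 0.452391
P(M+2) = 2 × 0.6726^1 × 0.3274^1 = 0.440418
P(M+4) = 0.3274^2 = 0.107191
The M peak is largest (0.452391); scaling to 100 gives 100.00 : 97.35 : 23.69.

100.00 : 97.35 : 23.69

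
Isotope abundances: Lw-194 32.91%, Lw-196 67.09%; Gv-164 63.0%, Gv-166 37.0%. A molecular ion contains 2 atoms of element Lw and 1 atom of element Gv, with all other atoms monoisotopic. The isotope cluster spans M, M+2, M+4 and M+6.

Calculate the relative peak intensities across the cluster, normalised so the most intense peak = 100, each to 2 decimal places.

Element Lw pattern (n=2): 0.10830681 : 0.44158638 : 0.45010681
Element Gv pattern (n=1): 0.6300 : 0.3700
Convolve the two distributions (both contribute in 2-u steps):
  M: 0.10830681×0.6300 = 0.068233
  M+2: 0.10830681×0.3700 + 0.44158638×0.6300 = 0.318273
  M+4: 0.44158638×0.3700 + 0.45010681×0.6300 = 0.446954
  M+6: 0.45010681×0.3700 = 0.166540
Scale to base peak (0.446954) = 100: 15.27 : 71.21 : 100.00 : 37.26

15.27 : 71.21 : 100.00 : 37.26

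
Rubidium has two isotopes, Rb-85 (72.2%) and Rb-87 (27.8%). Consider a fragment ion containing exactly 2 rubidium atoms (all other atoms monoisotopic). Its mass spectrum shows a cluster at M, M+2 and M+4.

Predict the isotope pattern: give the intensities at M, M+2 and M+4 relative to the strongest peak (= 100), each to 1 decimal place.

Each Rb atom is independently Rb-85 (p = 0.722) or Rb-87 (q = 0.278); the cluster is the binomial expansion (p + q)^2.
P(M) = 0.722^2 = 0.521284
P(M+2) = 2 × 0.722^1 × 0.278^1 = 0.401432
P(M+4) = 0.278^2 = 0.077284
The M peak is largest (0.521284); scaling to 100 gives 100.0 : 77.0 : 14.8.

100.0 : 77.0 : 14.8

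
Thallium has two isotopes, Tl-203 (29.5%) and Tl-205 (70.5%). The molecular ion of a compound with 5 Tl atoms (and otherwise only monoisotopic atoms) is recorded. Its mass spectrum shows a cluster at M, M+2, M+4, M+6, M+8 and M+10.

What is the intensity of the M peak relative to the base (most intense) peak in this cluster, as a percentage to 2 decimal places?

0.61%

Term probabilities: M 0.0022, M+2 0.0267, M+4 0.1276, M+6 0.3049, M+8 0.3644, M+10 0.1742. Base peak = M+8.
P(M+8) = C(5,4) × 0.295^1 × 0.705^4 = 5 × 0.2950 × 0.24703385 = 0.364375 (base)
P(M) = C(5,0) × 0.295^5 × 0.705^0 = 1 × 0.00223414 × 1.0000 = 0.002234
Relative intensity = 0.002234 / 0.364375 × 100 = 0.61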